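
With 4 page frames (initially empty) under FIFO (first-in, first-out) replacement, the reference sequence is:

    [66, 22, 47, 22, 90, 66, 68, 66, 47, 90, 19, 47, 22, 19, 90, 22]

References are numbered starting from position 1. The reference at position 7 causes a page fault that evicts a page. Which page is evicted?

66

pos 1: 66 -> miss, frames (66)
pos 2: 22 -> miss, frames (66 22)
pos 3: 47 -> miss, frames (66 22 47)
pos 4: 22 -> hit
pos 5: 90 -> miss, frames (66 22 47 90)
pos 6: 66 -> hit
pos 7: 68 -> miss, evict 66, frames (22 47 90 68)
At position 7, page 66 is evicted.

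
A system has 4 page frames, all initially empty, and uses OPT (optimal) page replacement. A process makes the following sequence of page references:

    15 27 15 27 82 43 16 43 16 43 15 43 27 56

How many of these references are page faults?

6

15: fault, frames {15}
27: fault, frames {15,27}
15: hit
27: hit
82: fault, frames {15,27,82}
43: fault, frames {15,27,82,43}
16: fault, evict 82, frames {15,27,43,16}
43: hit
16: hit
43: hit
15: hit
43: hit
27: hit
56: fault, evict 16, frames {15,27,43,56}
Page faults: 6.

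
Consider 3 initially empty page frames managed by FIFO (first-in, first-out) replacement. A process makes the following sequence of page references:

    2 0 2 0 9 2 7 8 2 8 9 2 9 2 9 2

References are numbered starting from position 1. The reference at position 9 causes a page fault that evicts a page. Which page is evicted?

pos 1: 2 → fault, frames (2)
pos 2: 0 → fault, frames (2 0)
pos 3: 2 → hit
pos 4: 0 → hit
pos 5: 9 → fault, frames (2 0 9)
pos 6: 2 → hit
pos 7: 7 → fault, evict 2, frames (0 9 7)
pos 8: 8 → fault, evict 0, frames (9 7 8)
pos 9: 2 → fault, evict 9, frames (7 8 2)
At position 9, page 9 is evicted.

9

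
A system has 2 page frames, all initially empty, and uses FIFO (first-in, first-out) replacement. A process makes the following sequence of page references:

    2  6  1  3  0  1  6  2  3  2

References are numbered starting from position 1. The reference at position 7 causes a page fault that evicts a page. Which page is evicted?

0

pos 1: 2 → fault, frames [2]
pos 2: 6 → fault, frames [2, 6]
pos 3: 1 → fault, evict 2, frames [6, 1]
pos 4: 3 → fault, evict 6, frames [1, 3]
pos 5: 0 → fault, evict 1, frames [3, 0]
pos 6: 1 → fault, evict 3, frames [0, 1]
pos 7: 6 → fault, evict 0, frames [1, 6]
At position 7, page 0 is evicted.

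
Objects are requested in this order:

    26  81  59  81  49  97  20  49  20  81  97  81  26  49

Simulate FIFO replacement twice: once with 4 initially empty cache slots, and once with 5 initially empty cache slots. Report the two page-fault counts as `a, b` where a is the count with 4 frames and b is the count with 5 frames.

4 frames: F F F . F F F . . F . . F F → 9 faults.
5 frames: F F F . F F F . . . . . F . → 7 faults.
7 < 9: adding a frame reduced faults, as is typical.

9, 7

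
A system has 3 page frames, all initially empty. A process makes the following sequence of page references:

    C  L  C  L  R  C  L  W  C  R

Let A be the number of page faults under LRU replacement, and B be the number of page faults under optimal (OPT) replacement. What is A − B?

Under LRU: F F . . F . . F . F → 5 faults.
Under OPT: F F . . F . . F . . → 4 faults.
A − B = 5 − 4 = 1.

1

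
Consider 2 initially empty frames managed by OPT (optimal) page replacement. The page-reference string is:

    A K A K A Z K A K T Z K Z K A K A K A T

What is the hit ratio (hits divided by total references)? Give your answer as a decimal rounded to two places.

0.60

A: fault, frames (A)
K: fault, frames (A K)
A: hit
K: hit
A: hit
Z: fault, evict A, frames (K Z)
K: hit
A: fault, evict Z, frames (K A)
K: hit
T: fault, evict A, frames (K T)
Z: fault, evict T, frames (K Z)
K: hit
Z: hit
K: hit
A: fault, evict Z, frames (K A)
K: hit
A: hit
K: hit
A: hit
T: fault, evict A, frames (K T)
Hits: 12 of 20 references → 12/20 = 0.6000.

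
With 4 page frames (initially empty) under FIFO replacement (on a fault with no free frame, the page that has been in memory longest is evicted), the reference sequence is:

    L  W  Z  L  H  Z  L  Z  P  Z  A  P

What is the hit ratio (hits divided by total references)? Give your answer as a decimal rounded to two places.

0.50

L → miss, frames {L}
W → miss, frames {L,W}
Z → miss, frames {L,W,Z}
L → hit
H → miss, frames {L,W,Z,H}
Z → hit
L → hit
Z → hit
P → miss, evict L, frames {W,Z,H,P}
Z → hit
A → miss, evict W, frames {Z,H,P,A}
P → hit
Hits: 6 of 12 references → 6/12 = 0.5000.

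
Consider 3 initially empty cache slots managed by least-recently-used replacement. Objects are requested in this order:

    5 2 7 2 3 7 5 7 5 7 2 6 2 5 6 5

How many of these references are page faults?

5 -> fault, frames [5]
2 -> fault, frames [5, 2]
7 -> fault, frames [5, 2, 7]
2 -> hit
3 -> fault, evict 5, frames [7, 2, 3]
7 -> hit
5 -> fault, evict 2, frames [3, 7, 5]
7 -> hit
5 -> hit
7 -> hit
2 -> fault, evict 3, frames [5, 7, 2]
6 -> fault, evict 5, frames [7, 2, 6]
2 -> hit
5 -> fault, evict 7, frames [6, 2, 5]
6 -> hit
5 -> hit
Page faults: 8.

8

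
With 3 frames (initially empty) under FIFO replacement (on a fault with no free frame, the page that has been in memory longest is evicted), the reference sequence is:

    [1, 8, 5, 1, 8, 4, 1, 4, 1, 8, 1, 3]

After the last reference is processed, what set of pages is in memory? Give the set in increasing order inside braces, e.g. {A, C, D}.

{1, 3, 8}

1: fault, frames [1]
8: fault, frames [1, 8]
5: fault, frames [1, 8, 5]
1: hit
8: hit
4: fault, evict 1, frames [8, 5, 4]
1: fault, evict 8, frames [5, 4, 1]
4: hit
1: hit
8: fault, evict 5, frames [4, 1, 8]
1: hit
3: fault, evict 4, frames [1, 8, 3]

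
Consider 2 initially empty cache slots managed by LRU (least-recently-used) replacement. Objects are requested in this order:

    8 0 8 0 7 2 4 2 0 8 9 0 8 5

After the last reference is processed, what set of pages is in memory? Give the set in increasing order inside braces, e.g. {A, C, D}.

{5, 8}

8 -> miss, frames [8]
0 -> miss, frames [8, 0]
8 -> hit
0 -> hit
7 -> miss, evict 8, frames [0, 7]
2 -> miss, evict 0, frames [7, 2]
4 -> miss, evict 7, frames [2, 4]
2 -> hit
0 -> miss, evict 4, frames [2, 0]
8 -> miss, evict 2, frames [0, 8]
9 -> miss, evict 0, frames [8, 9]
0 -> miss, evict 8, frames [9, 0]
8 -> miss, evict 9, frames [0, 8]
5 -> miss, evict 0, frames [8, 5]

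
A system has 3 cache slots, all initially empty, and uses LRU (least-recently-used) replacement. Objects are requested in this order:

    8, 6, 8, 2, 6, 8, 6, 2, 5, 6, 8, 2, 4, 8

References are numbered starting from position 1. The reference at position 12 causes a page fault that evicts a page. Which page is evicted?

pos 1: 8 -> fault, frames [8]
pos 2: 6 -> fault, frames [8, 6]
pos 3: 8 -> hit
pos 4: 2 -> fault, frames [6, 8, 2]
pos 5: 6 -> hit
pos 6: 8 -> hit
pos 7: 6 -> hit
pos 8: 2 -> hit
pos 9: 5 -> fault, evict 8, frames [6, 2, 5]
pos 10: 6 -> hit
pos 11: 8 -> fault, evict 2, frames [5, 6, 8]
pos 12: 2 -> fault, evict 5, frames [6, 8, 2]
At position 12, page 5 is evicted.

5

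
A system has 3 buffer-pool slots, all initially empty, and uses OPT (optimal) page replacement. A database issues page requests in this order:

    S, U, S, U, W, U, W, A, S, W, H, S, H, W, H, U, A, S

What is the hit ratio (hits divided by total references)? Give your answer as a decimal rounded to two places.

S: miss, frames (S)
U: miss, frames (S U)
S: hit
U: hit
W: miss, frames (S U W)
U: hit
W: hit
A: miss, evict U, frames (S W A)
S: hit
W: hit
H: miss, evict A, frames (S W H)
S: hit
H: hit
W: hit
H: hit
U: miss, evict H, frames (S W U)
A: miss, evict U, frames (S W A)
S: hit
Hits: 11 of 18 references → 11/18 = 0.6111.

0.61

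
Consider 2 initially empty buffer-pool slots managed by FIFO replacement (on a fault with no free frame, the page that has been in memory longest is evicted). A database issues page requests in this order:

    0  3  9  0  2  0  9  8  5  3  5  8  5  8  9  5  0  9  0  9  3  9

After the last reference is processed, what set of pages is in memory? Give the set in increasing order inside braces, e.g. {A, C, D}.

{3, 9}

0 -> fault, frames [0]
3 -> fault, frames [0, 3]
9 -> fault, evict 0, frames [3, 9]
0 -> fault, evict 3, frames [9, 0]
2 -> fault, evict 9, frames [0, 2]
0 -> hit
9 -> fault, evict 0, frames [2, 9]
8 -> fault, evict 2, frames [9, 8]
5 -> fault, evict 9, frames [8, 5]
3 -> fault, evict 8, frames [5, 3]
5 -> hit
8 -> fault, evict 5, frames [3, 8]
5 -> fault, evict 3, frames [8, 5]
8 -> hit
9 -> fault, evict 8, frames [5, 9]
5 -> hit
0 -> fault, evict 5, frames [9, 0]
9 -> hit
0 -> hit
9 -> hit
3 -> fault, evict 9, frames [0, 3]
9 -> fault, evict 0, frames [3, 9]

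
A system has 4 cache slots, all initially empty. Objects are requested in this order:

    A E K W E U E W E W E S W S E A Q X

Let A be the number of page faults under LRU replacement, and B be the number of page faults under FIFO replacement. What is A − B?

Under LRU: F F F F . F . . . . . F . . . F F F → 9 faults.
Under FIFO: F F F F . F . . . . . F . . F F F F → 10 faults.
A − B = 9 − 10 = -1.

-1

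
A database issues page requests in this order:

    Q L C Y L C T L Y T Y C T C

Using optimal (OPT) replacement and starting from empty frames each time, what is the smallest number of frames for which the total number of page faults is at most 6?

f=1: 14 faults
f=2: 8 faults
f=3: 6 faults
f=4: 5 faults
f=5: 5 faults
Smallest f with faults ≤ 6 is 3.

3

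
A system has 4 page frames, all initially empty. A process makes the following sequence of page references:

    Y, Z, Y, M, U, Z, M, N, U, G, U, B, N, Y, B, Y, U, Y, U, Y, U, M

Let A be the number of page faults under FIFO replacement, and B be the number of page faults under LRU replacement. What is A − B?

1

Under FIFO: F F . F F . . F . F . F . F . . F . . . . F → 10 faults.
Under LRU: F F . F F . . F . F . F . F . . . . . . . F → 9 faults.
A − B = 10 − 9 = 1.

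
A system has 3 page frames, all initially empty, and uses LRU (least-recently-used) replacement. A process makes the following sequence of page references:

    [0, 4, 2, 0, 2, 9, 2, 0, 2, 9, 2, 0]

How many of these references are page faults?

0 → miss, frames (0)
4 → miss, frames (0 4)
2 → miss, frames (0 4 2)
0 → hit
2 → hit
9 → miss, evict 4, frames (0 2 9)
2 → hit
0 → hit
2 → hit
9 → hit
2 → hit
0 → hit
Page faults: 4.

4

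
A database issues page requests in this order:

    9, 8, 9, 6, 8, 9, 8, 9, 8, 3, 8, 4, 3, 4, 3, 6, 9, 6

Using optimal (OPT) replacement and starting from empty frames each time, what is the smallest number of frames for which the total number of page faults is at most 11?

2

f=1: 18 faults
f=2: 8 faults
f=3: 6 faults
f=4: 5 faults
f=5: 5 faults
Smallest f with faults ≤ 11 is 2.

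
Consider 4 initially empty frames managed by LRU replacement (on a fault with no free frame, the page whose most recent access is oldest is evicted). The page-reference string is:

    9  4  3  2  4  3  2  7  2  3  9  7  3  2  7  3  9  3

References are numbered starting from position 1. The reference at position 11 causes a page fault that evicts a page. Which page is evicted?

4

pos 1: 9 -> miss, frames (9)
pos 2: 4 -> miss, frames (9 4)
pos 3: 3 -> miss, frames (9 4 3)
pos 4: 2 -> miss, frames (9 4 3 2)
pos 5: 4 -> hit
pos 6: 3 -> hit
pos 7: 2 -> hit
pos 8: 7 -> miss, evict 9, frames (4 3 2 7)
pos 9: 2 -> hit
pos 10: 3 -> hit
pos 11: 9 -> miss, evict 4, frames (7 2 3 9)
At position 11, page 4 is evicted.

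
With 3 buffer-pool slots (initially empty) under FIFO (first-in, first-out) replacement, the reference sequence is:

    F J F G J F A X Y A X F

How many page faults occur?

F -> fault, frames [F]
J -> fault, frames [F, J]
F -> hit
G -> fault, frames [F, J, G]
J -> hit
F -> hit
A -> fault, evict F, frames [J, G, A]
X -> fault, evict J, frames [G, A, X]
Y -> fault, evict G, frames [A, X, Y]
A -> hit
X -> hit
F -> fault, evict A, frames [X, Y, F]
Page faults: 7.

7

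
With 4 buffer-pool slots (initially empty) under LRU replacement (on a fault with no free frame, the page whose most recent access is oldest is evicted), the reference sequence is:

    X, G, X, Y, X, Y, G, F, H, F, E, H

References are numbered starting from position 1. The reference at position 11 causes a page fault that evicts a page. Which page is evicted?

pos 1: X -> miss, frames (X)
pos 2: G -> miss, frames (X G)
pos 3: X -> hit
pos 4: Y -> miss, frames (G X Y)
pos 5: X -> hit
pos 6: Y -> hit
pos 7: G -> hit
pos 8: F -> miss, frames (X Y G F)
pos 9: H -> miss, evict X, frames (Y G F H)
pos 10: F -> hit
pos 11: E -> miss, evict Y, frames (G H F E)
At position 11, page Y is evicted.

Y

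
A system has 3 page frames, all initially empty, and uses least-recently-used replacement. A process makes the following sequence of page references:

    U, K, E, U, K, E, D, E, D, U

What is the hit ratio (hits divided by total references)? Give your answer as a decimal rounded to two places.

U -> fault, frames [U]
K -> fault, frames [U, K]
E -> fault, frames [U, K, E]
U -> hit
K -> hit
E -> hit
D -> fault, evict U, frames [K, E, D]
E -> hit
D -> hit
U -> fault, evict K, frames [E, D, U]
Hits: 5 of 10 references → 5/10 = 0.5000.

0.50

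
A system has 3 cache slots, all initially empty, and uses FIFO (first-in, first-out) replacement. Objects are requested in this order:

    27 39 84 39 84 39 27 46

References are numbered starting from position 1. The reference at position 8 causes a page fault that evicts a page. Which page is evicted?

pos 1: 27 → fault, frames [27]
pos 2: 39 → fault, frames [27, 39]
pos 3: 84 → fault, frames [27, 39, 84]
pos 4: 39 → hit
pos 5: 84 → hit
pos 6: 39 → hit
pos 7: 27 → hit
pos 8: 46 → fault, evict 27, frames [39, 84, 46]
At position 8, page 27 is evicted.

27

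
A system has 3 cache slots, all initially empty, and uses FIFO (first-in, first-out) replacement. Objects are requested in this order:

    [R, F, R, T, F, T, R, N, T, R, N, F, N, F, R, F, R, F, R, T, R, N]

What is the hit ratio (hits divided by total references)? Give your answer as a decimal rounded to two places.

R: miss, frames {R}
F: miss, frames {R,F}
R: hit
T: miss, frames {R,F,T}
F: hit
T: hit
R: hit
N: miss, evict R, frames {F,T,N}
T: hit
R: miss, evict F, frames {T,N,R}
N: hit
F: miss, evict T, frames {N,R,F}
N: hit
F: hit
R: hit
F: hit
R: hit
F: hit
R: hit
T: miss, evict N, frames {R,F,T}
R: hit
N: miss, evict R, frames {F,T,N}
Hits: 14 of 22 references → 14/22 = 0.6364.

0.64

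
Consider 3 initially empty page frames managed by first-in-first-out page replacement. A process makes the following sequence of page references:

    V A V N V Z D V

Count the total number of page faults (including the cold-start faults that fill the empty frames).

V: fault, frames {V}
A: fault, frames {V,A}
V: hit
N: fault, frames {V,A,N}
V: hit
Z: fault, evict V, frames {A,N,Z}
D: fault, evict A, frames {N,Z,D}
V: fault, evict N, frames {Z,D,V}
Page faults: 6.

6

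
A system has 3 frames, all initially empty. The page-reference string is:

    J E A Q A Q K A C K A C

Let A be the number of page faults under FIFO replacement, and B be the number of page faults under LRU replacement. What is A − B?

Under FIFO: F F F F . . F . F . F . → 7 faults.
Under LRU: F F F F . . F . F . . . → 6 faults.
A − B = 7 − 6 = 1.

1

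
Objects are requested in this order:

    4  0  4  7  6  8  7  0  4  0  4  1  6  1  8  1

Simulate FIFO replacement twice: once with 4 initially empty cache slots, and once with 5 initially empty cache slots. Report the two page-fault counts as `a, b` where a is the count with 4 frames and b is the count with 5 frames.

4 frames: F F . F F F . . F F . F F . F . → 10 faults.
5 frames: F F . F F F . . . . . F . . . . → 6 faults.
6 < 10: adding a frame reduced faults, as is typical.

10, 6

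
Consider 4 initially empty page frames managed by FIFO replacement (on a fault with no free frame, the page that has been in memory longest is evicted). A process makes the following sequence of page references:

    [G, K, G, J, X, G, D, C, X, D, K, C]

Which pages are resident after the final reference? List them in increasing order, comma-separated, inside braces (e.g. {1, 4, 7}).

G: fault, frames [G]
K: fault, frames [G, K]
G: hit
J: fault, frames [G, K, J]
X: fault, frames [G, K, J, X]
G: hit
D: fault, evict G, frames [K, J, X, D]
C: fault, evict K, frames [J, X, D, C]
X: hit
D: hit
K: fault, evict J, frames [X, D, C, K]
C: hit

{C, D, K, X}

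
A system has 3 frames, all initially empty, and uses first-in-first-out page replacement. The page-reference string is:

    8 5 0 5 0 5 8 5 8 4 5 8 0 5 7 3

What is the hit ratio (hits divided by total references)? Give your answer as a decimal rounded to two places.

0.50

8 -> fault, frames {8}
5 -> fault, frames {8,5}
0 -> fault, frames {8,5,0}
5 -> hit
0 -> hit
5 -> hit
8 -> hit
5 -> hit
8 -> hit
4 -> fault, evict 8, frames {5,0,4}
5 -> hit
8 -> fault, evict 5, frames {0,4,8}
0 -> hit
5 -> fault, evict 0, frames {4,8,5}
7 -> fault, evict 4, frames {8,5,7}
3 -> fault, evict 8, frames {5,7,3}
Hits: 8 of 16 references → 8/16 = 0.5000.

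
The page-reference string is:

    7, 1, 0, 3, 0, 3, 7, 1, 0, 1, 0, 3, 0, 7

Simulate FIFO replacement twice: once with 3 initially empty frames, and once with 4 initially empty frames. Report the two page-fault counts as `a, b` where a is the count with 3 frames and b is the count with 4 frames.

9, 4

3 frames: F F F F . . F F F . . F . F → 9 faults.
4 frames: F F F F . . . . . . . . . . → 4 faults.
4 < 9: adding a frame reduced faults, as is typical.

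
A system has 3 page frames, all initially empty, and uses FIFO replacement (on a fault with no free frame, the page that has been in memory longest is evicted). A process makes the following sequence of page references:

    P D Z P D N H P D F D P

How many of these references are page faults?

P → fault, frames [P]
D → fault, frames [P, D]
Z → fault, frames [P, D, Z]
P → hit
D → hit
N → fault, evict P, frames [D, Z, N]
H → fault, evict D, frames [Z, N, H]
P → fault, evict Z, frames [N, H, P]
D → fault, evict N, frames [H, P, D]
F → fault, evict H, frames [P, D, F]
D → hit
P → hit
Page faults: 8.

8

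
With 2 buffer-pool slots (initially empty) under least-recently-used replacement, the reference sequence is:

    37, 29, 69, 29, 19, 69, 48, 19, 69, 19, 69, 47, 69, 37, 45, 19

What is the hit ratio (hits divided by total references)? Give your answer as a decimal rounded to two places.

37 → fault, frames (37)
29 → fault, frames (37 29)
69 → fault, evict 37, frames (29 69)
29 → hit
19 → fault, evict 69, frames (29 19)
69 → fault, evict 29, frames (19 69)
48 → fault, evict 19, frames (69 48)
19 → fault, evict 69, frames (48 19)
69 → fault, evict 48, frames (19 69)
19 → hit
69 → hit
47 → fault, evict 19, frames (69 47)
69 → hit
37 → fault, evict 47, frames (69 37)
45 → fault, evict 69, frames (37 45)
19 → fault, evict 37, frames (45 19)
Hits: 4 of 16 references → 4/16 = 0.2500.

0.25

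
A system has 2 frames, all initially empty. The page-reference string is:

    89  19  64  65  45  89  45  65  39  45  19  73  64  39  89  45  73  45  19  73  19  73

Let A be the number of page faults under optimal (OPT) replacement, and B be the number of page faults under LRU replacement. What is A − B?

-4

Under OPT: F F F F F . . F F . F F F . F F F . F . . . → 14 faults.
Under LRU: F F F F F F . F F F F F F F F F F . F F . . → 18 faults.
A − B = 14 − 18 = -4.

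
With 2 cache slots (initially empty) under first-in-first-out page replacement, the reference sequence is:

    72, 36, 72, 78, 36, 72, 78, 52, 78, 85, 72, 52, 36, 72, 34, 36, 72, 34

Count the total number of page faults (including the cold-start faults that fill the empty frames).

15

72 -> fault, frames {72}
36 -> fault, frames {72,36}
72 -> hit
78 -> fault, evict 72, frames {36,78}
36 -> hit
72 -> fault, evict 36, frames {78,72}
78 -> hit
52 -> fault, evict 78, frames {72,52}
78 -> fault, evict 72, frames {52,78}
85 -> fault, evict 52, frames {78,85}
72 -> fault, evict 78, frames {85,72}
52 -> fault, evict 85, frames {72,52}
36 -> fault, evict 72, frames {52,36}
72 -> fault, evict 52, frames {36,72}
34 -> fault, evict 36, frames {72,34}
36 -> fault, evict 72, frames {34,36}
72 -> fault, evict 34, frames {36,72}
34 -> fault, evict 36, frames {72,34}
Page faults: 15.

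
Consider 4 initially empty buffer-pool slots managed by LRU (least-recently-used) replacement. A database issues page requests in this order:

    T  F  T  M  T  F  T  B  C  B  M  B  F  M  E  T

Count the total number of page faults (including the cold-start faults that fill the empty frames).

9

T: miss, frames (T)
F: miss, frames (T F)
T: hit
M: miss, frames (F T M)
T: hit
F: hit
T: hit
B: miss, frames (M F T B)
C: miss, evict M, frames (F T B C)
B: hit
M: miss, evict F, frames (T C B M)
B: hit
F: miss, evict T, frames (C M B F)
M: hit
E: miss, evict C, frames (B F M E)
T: miss, evict B, frames (F M E T)
Page faults: 9.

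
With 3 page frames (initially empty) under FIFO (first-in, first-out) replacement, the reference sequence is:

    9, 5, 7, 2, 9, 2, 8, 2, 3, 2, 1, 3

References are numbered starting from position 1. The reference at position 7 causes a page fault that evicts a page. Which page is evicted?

7

pos 1: 9: miss, frames (9)
pos 2: 5: miss, frames (9 5)
pos 3: 7: miss, frames (9 5 7)
pos 4: 2: miss, evict 9, frames (5 7 2)
pos 5: 9: miss, evict 5, frames (7 2 9)
pos 6: 2: hit
pos 7: 8: miss, evict 7, frames (2 9 8)
At position 7, page 7 is evicted.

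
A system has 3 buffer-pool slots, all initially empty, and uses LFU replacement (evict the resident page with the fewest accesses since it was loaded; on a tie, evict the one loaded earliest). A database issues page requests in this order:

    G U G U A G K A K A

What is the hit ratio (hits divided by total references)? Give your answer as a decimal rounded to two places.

0.30

G -> fault, frames (G)
U -> fault, frames (G U)
G -> hit
U -> hit
A -> fault, frames (G U A)
G -> hit
K -> fault, evict A, frames (G U K)
A -> fault, evict K, frames (G U A)
K -> fault, evict A, frames (G U K)
A -> fault, evict K, frames (G U A)
Hits: 3 of 10 references → 3/10 = 0.3000.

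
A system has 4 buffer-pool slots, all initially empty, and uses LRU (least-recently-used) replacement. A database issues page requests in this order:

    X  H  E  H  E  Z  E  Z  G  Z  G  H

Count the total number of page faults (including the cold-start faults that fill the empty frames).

X → fault, frames {X}
H → fault, frames {X,H}
E → fault, frames {X,H,E}
H → hit
E → hit
Z → fault, frames {X,H,E,Z}
E → hit
Z → hit
G → fault, evict X, frames {H,E,Z,G}
Z → hit
G → hit
H → hit
Page faults: 5.

5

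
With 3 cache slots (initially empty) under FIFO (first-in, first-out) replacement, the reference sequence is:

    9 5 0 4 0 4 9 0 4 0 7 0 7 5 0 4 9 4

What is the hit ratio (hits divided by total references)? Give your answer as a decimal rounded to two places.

9 -> miss, frames {9}
5 -> miss, frames {9,5}
0 -> miss, frames {9,5,0}
4 -> miss, evict 9, frames {5,0,4}
0 -> hit
4 -> hit
9 -> miss, evict 5, frames {0,4,9}
0 -> hit
4 -> hit
0 -> hit
7 -> miss, evict 0, frames {4,9,7}
0 -> miss, evict 4, frames {9,7,0}
7 -> hit
5 -> miss, evict 9, frames {7,0,5}
0 -> hit
4 -> miss, evict 7, frames {0,5,4}
9 -> miss, evict 0, frames {5,4,9}
4 -> hit
Hits: 8 of 18 references → 8/18 = 0.4444.

0.44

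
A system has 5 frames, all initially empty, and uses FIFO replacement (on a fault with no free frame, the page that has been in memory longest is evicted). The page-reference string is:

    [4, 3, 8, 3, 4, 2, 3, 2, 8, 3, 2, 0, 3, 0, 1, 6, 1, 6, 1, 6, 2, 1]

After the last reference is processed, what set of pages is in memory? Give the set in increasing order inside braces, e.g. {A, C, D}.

{0, 1, 2, 6, 8}

4 -> miss, frames {4}
3 -> miss, frames {4,3}
8 -> miss, frames {4,3,8}
3 -> hit
4 -> hit
2 -> miss, frames {4,3,8,2}
3 -> hit
2 -> hit
8 -> hit
3 -> hit
2 -> hit
0 -> miss, frames {4,3,8,2,0}
3 -> hit
0 -> hit
1 -> miss, evict 4, frames {3,8,2,0,1}
6 -> miss, evict 3, frames {8,2,0,1,6}
1 -> hit
6 -> hit
1 -> hit
6 -> hit
2 -> hit
1 -> hit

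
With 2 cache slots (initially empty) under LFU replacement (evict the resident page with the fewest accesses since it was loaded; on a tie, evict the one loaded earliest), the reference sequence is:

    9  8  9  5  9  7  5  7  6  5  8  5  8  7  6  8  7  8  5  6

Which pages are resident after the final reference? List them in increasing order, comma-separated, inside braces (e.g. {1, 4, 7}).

{6, 9}

9 → fault, frames [9]
8 → fault, frames [9, 8]
9 → hit
5 → fault, evict 8, frames [9, 5]
9 → hit
7 → fault, evict 5, frames [9, 7]
5 → fault, evict 7, frames [9, 5]
7 → fault, evict 5, frames [9, 7]
6 → fault, evict 7, frames [9, 6]
5 → fault, evict 6, frames [9, 5]
8 → fault, evict 5, frames [9, 8]
5 → fault, evict 8, frames [9, 5]
8 → fault, evict 5, frames [9, 8]
7 → fault, evict 8, frames [9, 7]
6 → fault, evict 7, frames [9, 6]
8 → fault, evict 6, frames [9, 8]
7 → fault, evict 8, frames [9, 7]
8 → fault, evict 7, frames [9, 8]
5 → fault, evict 8, frames [9, 5]
6 → fault, evict 5, frames [9, 6]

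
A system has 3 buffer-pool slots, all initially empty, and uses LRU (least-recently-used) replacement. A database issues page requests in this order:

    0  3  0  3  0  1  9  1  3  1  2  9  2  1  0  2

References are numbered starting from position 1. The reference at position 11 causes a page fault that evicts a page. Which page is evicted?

pos 1: 0: miss, frames [0]
pos 2: 3: miss, frames [0, 3]
pos 3: 0: hit
pos 4: 3: hit
pos 5: 0: hit
pos 6: 1: miss, frames [3, 0, 1]
pos 7: 9: miss, evict 3, frames [0, 1, 9]
pos 8: 1: hit
pos 9: 3: miss, evict 0, frames [9, 1, 3]
pos 10: 1: hit
pos 11: 2: miss, evict 9, frames [3, 1, 2]
At position 11, page 9 is evicted.

9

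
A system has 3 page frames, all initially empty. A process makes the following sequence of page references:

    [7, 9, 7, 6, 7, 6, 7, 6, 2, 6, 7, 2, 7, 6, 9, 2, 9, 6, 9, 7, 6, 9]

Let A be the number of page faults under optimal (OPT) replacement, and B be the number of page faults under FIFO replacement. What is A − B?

Under OPT: F F . F . . . . F . . . . . F . . . . F . . → 6 faults.
Under FIFO: F F . F . . . . F . F . . . F . . F . . . . → 7 faults.
A − B = 6 − 7 = -1.

-1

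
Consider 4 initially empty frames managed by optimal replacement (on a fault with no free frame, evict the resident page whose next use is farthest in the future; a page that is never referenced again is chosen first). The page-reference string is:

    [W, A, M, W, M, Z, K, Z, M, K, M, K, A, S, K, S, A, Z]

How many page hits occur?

W -> miss, frames [W]
A -> miss, frames [W, A]
M -> miss, frames [W, A, M]
W -> hit
M -> hit
Z -> miss, frames [W, A, M, Z]
K -> miss, evict W, frames [A, M, Z, K]
Z -> hit
M -> hit
K -> hit
M -> hit
K -> hit
A -> hit
S -> miss, evict M, frames [A, Z, K, S]
K -> hit
S -> hit
A -> hit
Z -> hit
Hits: 12.

12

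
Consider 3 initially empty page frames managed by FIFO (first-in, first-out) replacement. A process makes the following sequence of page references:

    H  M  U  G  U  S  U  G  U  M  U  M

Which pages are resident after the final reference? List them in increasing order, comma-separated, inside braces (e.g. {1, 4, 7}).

H: miss, frames [H]
M: miss, frames [H, M]
U: miss, frames [H, M, U]
G: miss, evict H, frames [M, U, G]
U: hit
S: miss, evict M, frames [U, G, S]
U: hit
G: hit
U: hit
M: miss, evict U, frames [G, S, M]
U: miss, evict G, frames [S, M, U]
M: hit

{M, S, U}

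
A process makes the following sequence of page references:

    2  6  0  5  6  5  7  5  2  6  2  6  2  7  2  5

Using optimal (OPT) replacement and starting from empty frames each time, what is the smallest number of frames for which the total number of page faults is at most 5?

4

f=1: 16 faults
f=2: 9 faults
f=3: 7 faults
f=4: 5 faults
f=5: 5 faults
Smallest f with faults ≤ 5 is 4.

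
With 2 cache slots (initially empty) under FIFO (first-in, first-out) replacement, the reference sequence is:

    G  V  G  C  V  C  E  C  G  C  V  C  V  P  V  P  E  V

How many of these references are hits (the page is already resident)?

8

G → fault, frames [G]
V → fault, frames [G, V]
G → hit
C → fault, evict G, frames [V, C]
V → hit
C → hit
E → fault, evict V, frames [C, E]
C → hit
G → fault, evict C, frames [E, G]
C → fault, evict E, frames [G, C]
V → fault, evict G, frames [C, V]
C → hit
V → hit
P → fault, evict C, frames [V, P]
V → hit
P → hit
E → fault, evict V, frames [P, E]
V → fault, evict P, frames [E, V]
Hits: 8.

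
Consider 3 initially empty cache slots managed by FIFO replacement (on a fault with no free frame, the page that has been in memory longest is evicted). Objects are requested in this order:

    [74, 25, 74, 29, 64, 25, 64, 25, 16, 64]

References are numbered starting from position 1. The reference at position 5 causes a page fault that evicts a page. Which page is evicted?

74

pos 1: 74: fault, frames {74}
pos 2: 25: fault, frames {74,25}
pos 3: 74: hit
pos 4: 29: fault, frames {74,25,29}
pos 5: 64: fault, evict 74, frames {25,29,64}
At position 5, page 74 is evicted.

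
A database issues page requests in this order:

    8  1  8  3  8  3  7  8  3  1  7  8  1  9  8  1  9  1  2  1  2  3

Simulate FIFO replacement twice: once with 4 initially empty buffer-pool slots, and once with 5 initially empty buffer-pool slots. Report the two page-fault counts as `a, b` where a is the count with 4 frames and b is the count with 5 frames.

9, 6

4 frames: F F . F . . F . . . . . . F F F . . F . . F → 9 faults.
5 frames: F F . F . . F . . . . . . F . . . . F . . . → 6 faults.
6 < 9: adding a frame reduced faults, as is typical.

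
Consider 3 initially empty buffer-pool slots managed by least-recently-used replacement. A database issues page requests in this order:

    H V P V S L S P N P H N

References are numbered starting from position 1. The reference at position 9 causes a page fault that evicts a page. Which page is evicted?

L

pos 1: H -> miss, frames (H)
pos 2: V -> miss, frames (H V)
pos 3: P -> miss, frames (H V P)
pos 4: V -> hit
pos 5: S -> miss, evict H, frames (P V S)
pos 6: L -> miss, evict P, frames (V S L)
pos 7: S -> hit
pos 8: P -> miss, evict V, frames (L S P)
pos 9: N -> miss, evict L, frames (S P N)
At position 9, page L is evicted.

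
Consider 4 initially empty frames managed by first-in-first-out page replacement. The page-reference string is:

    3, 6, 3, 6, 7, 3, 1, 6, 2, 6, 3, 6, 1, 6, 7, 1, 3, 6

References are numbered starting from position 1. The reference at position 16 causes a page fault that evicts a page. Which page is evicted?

2

pos 1: 3 → miss, frames [3]
pos 2: 6 → miss, frames [3, 6]
pos 3: 3 → hit
pos 4: 6 → hit
pos 5: 7 → miss, frames [3, 6, 7]
pos 6: 3 → hit
pos 7: 1 → miss, frames [3, 6, 7, 1]
pos 8: 6 → hit
pos 9: 2 → miss, evict 3, frames [6, 7, 1, 2]
pos 10: 6 → hit
pos 11: 3 → miss, evict 6, frames [7, 1, 2, 3]
pos 12: 6 → miss, evict 7, frames [1, 2, 3, 6]
pos 13: 1 → hit
pos 14: 6 → hit
pos 15: 7 → miss, evict 1, frames [2, 3, 6, 7]
pos 16: 1 → miss, evict 2, frames [3, 6, 7, 1]
At position 16, page 2 is evicted.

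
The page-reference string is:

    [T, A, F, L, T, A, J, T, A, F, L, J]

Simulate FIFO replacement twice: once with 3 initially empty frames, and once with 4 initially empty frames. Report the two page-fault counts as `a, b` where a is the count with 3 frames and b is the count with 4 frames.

3 frames: F F F F F F F . . F F . → 9 faults.
4 frames: F F F F . . F F F F F F → 10 faults.
10 > 9: adding a frame increased faults — Belady's anomaly.

9, 10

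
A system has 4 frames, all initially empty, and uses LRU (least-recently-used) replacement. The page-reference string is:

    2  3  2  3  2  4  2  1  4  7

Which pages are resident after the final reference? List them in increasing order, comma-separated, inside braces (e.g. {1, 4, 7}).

{1, 2, 4, 7}

2 -> miss, frames (2)
3 -> miss, frames (2 3)
2 -> hit
3 -> hit
2 -> hit
4 -> miss, frames (3 2 4)
2 -> hit
1 -> miss, frames (3 4 2 1)
4 -> hit
7 -> miss, evict 3, frames (2 1 4 7)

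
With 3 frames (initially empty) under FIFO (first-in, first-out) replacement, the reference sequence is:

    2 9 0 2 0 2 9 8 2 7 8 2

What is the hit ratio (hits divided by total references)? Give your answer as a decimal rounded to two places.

2: fault, frames {2}
9: fault, frames {2,9}
0: fault, frames {2,9,0}
2: hit
0: hit
2: hit
9: hit
8: fault, evict 2, frames {9,0,8}
2: fault, evict 9, frames {0,8,2}
7: fault, evict 0, frames {8,2,7}
8: hit
2: hit
Hits: 6 of 12 references → 6/12 = 0.5000.

0.50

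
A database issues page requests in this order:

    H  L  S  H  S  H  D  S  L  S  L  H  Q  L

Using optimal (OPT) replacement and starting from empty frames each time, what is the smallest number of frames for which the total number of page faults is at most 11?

f=1: 14 faults
f=2: 7 faults
f=3: 6 faults
f=4: 5 faults
f=5: 5 faults
Smallest f with faults ≤ 11 is 2.

2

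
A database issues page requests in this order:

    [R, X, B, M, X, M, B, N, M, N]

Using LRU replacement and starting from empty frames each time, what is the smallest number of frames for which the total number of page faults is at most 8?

2

f=1: 10 faults
f=2: 8 faults
f=3: 5 faults
f=4: 5 faults
f=5: 5 faults
Smallest f with faults ≤ 8 is 2.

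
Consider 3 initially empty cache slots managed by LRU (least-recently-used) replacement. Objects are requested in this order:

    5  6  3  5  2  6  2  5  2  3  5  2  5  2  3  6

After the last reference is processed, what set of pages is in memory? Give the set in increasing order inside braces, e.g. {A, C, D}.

{2, 3, 6}

5 → fault, frames [5]
6 → fault, frames [5, 6]
3 → fault, frames [5, 6, 3]
5 → hit
2 → fault, evict 6, frames [3, 5, 2]
6 → fault, evict 3, frames [5, 2, 6]
2 → hit
5 → hit
2 → hit
3 → fault, evict 6, frames [5, 2, 3]
5 → hit
2 → hit
5 → hit
2 → hit
3 → hit
6 → fault, evict 5, frames [2, 3, 6]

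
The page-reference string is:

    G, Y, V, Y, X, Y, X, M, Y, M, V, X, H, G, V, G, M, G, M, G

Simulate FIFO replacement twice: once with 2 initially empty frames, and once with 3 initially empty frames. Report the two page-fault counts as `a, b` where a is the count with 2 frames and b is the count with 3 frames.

2 frames: F F F . F F . F . . F F F F F . F F . . → 13 faults.
3 frames: F F F . F . . F F . F F F F F . F . . . → 12 faults.
12 < 13: adding a frame reduced faults, as is typical.

13, 12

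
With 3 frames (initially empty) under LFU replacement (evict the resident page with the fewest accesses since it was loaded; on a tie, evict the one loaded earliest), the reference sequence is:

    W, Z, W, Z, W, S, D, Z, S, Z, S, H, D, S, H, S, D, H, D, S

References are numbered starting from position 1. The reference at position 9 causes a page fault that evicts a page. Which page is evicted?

pos 1: W -> miss, frames [W]
pos 2: Z -> miss, frames [W, Z]
pos 3: W -> hit
pos 4: Z -> hit
pos 5: W -> hit
pos 6: S -> miss, frames [W, Z, S]
pos 7: D -> miss, evict S, frames [W, Z, D]
pos 8: Z -> hit
pos 9: S -> miss, evict D, frames [W, Z, S]
At position 9, page D is evicted.

D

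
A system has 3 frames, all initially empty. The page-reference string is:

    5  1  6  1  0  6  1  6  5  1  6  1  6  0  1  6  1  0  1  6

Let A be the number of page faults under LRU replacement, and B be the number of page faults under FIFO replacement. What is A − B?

-2

Under LRU: F F F . F . . . F . . . . F . . . . . . → 6 faults.
Under FIFO: F F F . F . . . F F F . . F . . . . . . → 8 faults.
A − B = 6 − 8 = -2.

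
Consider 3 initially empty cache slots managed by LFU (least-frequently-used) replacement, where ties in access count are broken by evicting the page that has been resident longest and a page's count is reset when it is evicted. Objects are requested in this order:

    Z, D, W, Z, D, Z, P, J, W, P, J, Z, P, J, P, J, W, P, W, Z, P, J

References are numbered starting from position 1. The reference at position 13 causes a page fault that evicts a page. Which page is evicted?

J

pos 1: Z: fault, frames (Z)
pos 2: D: fault, frames (Z D)
pos 3: W: fault, frames (Z D W)
pos 4: Z: hit
pos 5: D: hit
pos 6: Z: hit
pos 7: P: fault, evict W, frames (Z D P)
pos 8: J: fault, evict P, frames (Z D J)
pos 9: W: fault, evict J, frames (Z D W)
pos 10: P: fault, evict W, frames (Z D P)
pos 11: J: fault, evict P, frames (Z D J)
pos 12: Z: hit
pos 13: P: fault, evict J, frames (Z D P)
At position 13, page J is evicted.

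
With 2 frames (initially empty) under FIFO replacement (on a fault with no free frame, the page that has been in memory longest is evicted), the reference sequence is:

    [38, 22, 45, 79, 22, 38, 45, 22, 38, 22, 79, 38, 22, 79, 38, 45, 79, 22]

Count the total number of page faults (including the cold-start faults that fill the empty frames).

15

38 -> fault, frames [38]
22 -> fault, frames [38, 22]
45 -> fault, evict 38, frames [22, 45]
79 -> fault, evict 22, frames [45, 79]
22 -> fault, evict 45, frames [79, 22]
38 -> fault, evict 79, frames [22, 38]
45 -> fault, evict 22, frames [38, 45]
22 -> fault, evict 38, frames [45, 22]
38 -> fault, evict 45, frames [22, 38]
22 -> hit
79 -> fault, evict 22, frames [38, 79]
38 -> hit
22 -> fault, evict 38, frames [79, 22]
79 -> hit
38 -> fault, evict 79, frames [22, 38]
45 -> fault, evict 22, frames [38, 45]
79 -> fault, evict 38, frames [45, 79]
22 -> fault, evict 45, frames [79, 22]
Page faults: 15.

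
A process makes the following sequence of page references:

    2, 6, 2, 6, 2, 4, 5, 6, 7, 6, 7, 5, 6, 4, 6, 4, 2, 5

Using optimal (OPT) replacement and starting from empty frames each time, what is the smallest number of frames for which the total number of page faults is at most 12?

2

f=1: 18 faults
f=2: 9 faults
f=3: 7 faults
f=4: 6 faults
f=5: 5 faults
Smallest f with faults ≤ 12 is 2.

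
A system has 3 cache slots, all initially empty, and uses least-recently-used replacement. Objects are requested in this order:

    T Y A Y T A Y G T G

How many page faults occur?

5

T -> fault, frames (T)
Y -> fault, frames (T Y)
A -> fault, frames (T Y A)
Y -> hit
T -> hit
A -> hit
Y -> hit
G -> fault, evict T, frames (A Y G)
T -> fault, evict A, frames (Y G T)
G -> hit
Page faults: 5.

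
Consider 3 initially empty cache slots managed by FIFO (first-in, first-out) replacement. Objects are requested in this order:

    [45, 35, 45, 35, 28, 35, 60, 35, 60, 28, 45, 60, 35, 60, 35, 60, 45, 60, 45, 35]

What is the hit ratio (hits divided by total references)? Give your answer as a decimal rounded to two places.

0.70

45 -> miss, frames {45}
35 -> miss, frames {45,35}
45 -> hit
35 -> hit
28 -> miss, frames {45,35,28}
35 -> hit
60 -> miss, evict 45, frames {35,28,60}
35 -> hit
60 -> hit
28 -> hit
45 -> miss, evict 35, frames {28,60,45}
60 -> hit
35 -> miss, evict 28, frames {60,45,35}
60 -> hit
35 -> hit
60 -> hit
45 -> hit
60 -> hit
45 -> hit
35 -> hit
Hits: 14 of 20 references → 14/20 = 0.7000.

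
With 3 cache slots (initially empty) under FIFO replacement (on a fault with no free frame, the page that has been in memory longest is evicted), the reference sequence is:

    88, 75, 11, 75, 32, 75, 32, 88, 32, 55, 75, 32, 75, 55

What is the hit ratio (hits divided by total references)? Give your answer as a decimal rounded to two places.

88 -> fault, frames (88)
75 -> fault, frames (88 75)
11 -> fault, frames (88 75 11)
75 -> hit
32 -> fault, evict 88, frames (75 11 32)
75 -> hit
32 -> hit
88 -> fault, evict 75, frames (11 32 88)
32 -> hit
55 -> fault, evict 11, frames (32 88 55)
75 -> fault, evict 32, frames (88 55 75)
32 -> fault, evict 88, frames (55 75 32)
75 -> hit
55 -> hit
Hits: 6 of 14 references → 6/14 = 0.4286.

0.43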